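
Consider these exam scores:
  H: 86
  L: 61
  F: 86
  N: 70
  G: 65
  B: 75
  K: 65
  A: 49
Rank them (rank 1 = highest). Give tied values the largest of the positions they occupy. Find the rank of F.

2

Sorted (descending): 86, 86, 75, 70, 65, 65, 61, 49
The 2 values of 86 occupy positions 1–2 → each gets rank 2.
The 2 values of 65 occupy positions 5–6 → each gets rank 6.
F has value 86 → rank 2.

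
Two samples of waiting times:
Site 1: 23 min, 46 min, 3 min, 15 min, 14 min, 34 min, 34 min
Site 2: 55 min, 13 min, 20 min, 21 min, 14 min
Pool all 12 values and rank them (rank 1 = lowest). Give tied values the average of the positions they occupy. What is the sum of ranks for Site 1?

47.5

Sorted (ascending): 3, 13, 14, 14, 15, 20, 21, 23, 34, 34, 46, 55
The 2 values of 14 occupy positions 3–4 → average rank (3+4)/2 = 3.5.
The 2 values of 34 occupy positions 9–10 → average rank (9+10)/2 = 9.5.
Site 1 values → pooled ranks: 23→8, 46→11, 3→1, 15→5, 14→3.5, 34→9.5, 34→9.5
Rank sum = 8 + 11 + 1 + 5 + 3.5 + 9.5 + 9.5 = 47.5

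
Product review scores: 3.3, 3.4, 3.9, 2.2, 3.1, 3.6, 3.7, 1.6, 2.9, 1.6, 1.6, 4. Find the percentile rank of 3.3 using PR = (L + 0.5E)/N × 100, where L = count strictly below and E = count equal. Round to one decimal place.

54.2

N = 12.
Strictly below 3.3: 6. Equal to 3.3: 1.
PR = (6 + 0.5·1)/12 × 100 = 54.2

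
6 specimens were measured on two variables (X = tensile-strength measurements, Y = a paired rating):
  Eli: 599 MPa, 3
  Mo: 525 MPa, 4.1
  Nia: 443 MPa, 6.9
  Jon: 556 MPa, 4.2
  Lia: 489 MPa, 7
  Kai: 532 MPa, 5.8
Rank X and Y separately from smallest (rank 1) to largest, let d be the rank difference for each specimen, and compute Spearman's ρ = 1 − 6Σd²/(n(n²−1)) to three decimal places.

Ranks of variable 1: 6, 3, 1, 5, 2, 4
Ranks of variable 2: 1, 2, 5, 3, 6, 4
d = r₁ − r₂: 5, 1, -4, 2, -4, 0
d²: 25, 1, 16, 4, 16, 0; Σd² = 62
ρ = 1 − 6·62/(6·35) = 1 − 372/210 = -0.771

-0.771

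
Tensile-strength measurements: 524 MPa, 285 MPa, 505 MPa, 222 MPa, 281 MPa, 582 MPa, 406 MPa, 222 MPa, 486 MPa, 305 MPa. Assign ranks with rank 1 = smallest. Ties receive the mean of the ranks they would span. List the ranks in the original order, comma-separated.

Sorted (ascending): 222, 222, 281, 285, 305, 406, 486, 505, 524, 582
The 2 values of 222 occupy positions 1–2 → average rank (1+2)/2 = 1.5.

9, 4, 8, 1.5, 3, 10, 6, 1.5, 7, 5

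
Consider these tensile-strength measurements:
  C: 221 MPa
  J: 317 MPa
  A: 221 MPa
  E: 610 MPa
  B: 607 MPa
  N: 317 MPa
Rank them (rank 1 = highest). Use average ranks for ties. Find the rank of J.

3.5

Sorted (descending): 610, 607, 317, 317, 221, 221
The 2 values of 317 occupy positions 3–4 → average rank (3+4)/2 = 3.5.
The 2 values of 221 occupy positions 5–6 → average rank (5+6)/2 = 5.5.
J has value 317 MPa → rank 3.5.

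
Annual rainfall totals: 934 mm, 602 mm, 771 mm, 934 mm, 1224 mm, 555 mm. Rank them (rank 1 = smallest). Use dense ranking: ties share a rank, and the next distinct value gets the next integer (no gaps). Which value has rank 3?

Sorted (ascending): 555, 602, 771, 934, 934, 1224
The 2 values of 934 share dense rank 4.
Remaining distinct values take the next consecutive integers.
Rank 3 → value 771.

771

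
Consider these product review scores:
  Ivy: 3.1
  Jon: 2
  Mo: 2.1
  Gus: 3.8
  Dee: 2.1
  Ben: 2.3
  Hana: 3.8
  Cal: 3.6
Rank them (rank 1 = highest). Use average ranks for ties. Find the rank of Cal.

Sorted (descending): 3.8, 3.8, 3.6, 3.1, 2.3, 2.1, 2.1, 2
The 2 values of 3.8 occupy positions 1–2 → average rank (1+2)/2 = 1.5.
The 2 values of 2.1 occupy positions 6–7 → average rank (6+7)/2 = 6.5.
Cal has value 3.6 → rank 3.

3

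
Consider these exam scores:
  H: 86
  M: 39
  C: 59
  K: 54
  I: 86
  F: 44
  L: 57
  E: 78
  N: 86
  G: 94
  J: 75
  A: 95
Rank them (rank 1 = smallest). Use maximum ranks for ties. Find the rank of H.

Sorted (ascending): 39, 44, 54, 57, 59, 75, 78, 86, 86, 86, 94, 95
The 3 values of 86 occupy positions 8–10 → each gets rank 10.
H has value 86 → rank 10.

10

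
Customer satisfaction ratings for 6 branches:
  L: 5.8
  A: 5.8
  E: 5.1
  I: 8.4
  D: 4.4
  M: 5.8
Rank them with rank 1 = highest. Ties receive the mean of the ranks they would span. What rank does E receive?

5

Sorted (descending): 8.4, 5.8, 5.8, 5.8, 5.1, 4.4
The 3 values of 5.8 occupy positions 2–4 → average rank 3.
E has value 5.1 → rank 5.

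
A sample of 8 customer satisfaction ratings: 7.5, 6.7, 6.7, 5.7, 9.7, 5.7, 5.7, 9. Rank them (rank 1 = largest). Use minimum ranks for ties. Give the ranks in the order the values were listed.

3, 4, 4, 6, 1, 6, 6, 2

Sorted (descending): 9.7, 9, 7.5, 6.7, 6.7, 5.7, 5.7, 5.7
The 2 values of 6.7 occupy positions 4–5 → each gets rank 4.
The 3 values of 5.7 occupy positions 6–8 → each gets rank 6.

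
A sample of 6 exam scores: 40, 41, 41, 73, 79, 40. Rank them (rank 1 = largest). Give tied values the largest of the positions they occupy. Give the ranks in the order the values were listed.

Sorted (descending): 79, 73, 41, 41, 40, 40
The 2 values of 41 occupy positions 3–4 → each gets rank 4.
The 2 values of 40 occupy positions 5–6 → each gets rank 6.

6, 4, 4, 2, 1, 6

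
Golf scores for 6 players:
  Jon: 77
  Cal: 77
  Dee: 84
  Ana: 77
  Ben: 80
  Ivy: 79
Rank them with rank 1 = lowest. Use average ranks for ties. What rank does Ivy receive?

4

Sorted (ascending): 77, 77, 77, 79, 80, 84
The 3 values of 77 occupy positions 1–3 → average rank 2.
Ivy has value 79 → rank 4.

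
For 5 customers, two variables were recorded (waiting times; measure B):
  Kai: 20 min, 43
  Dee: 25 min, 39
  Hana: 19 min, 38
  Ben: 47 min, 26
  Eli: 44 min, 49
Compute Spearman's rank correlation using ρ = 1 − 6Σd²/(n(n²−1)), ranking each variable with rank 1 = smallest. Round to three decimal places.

-0.100

Ranks of variable 1: 2, 3, 1, 5, 4
Ranks of variable 2: 4, 3, 2, 1, 5
d = r₁ − r₂: -2, 0, -1, 4, -1
d²: 4, 0, 1, 16, 1; Σd² = 22
ρ = 1 − 6·22/(5·24) = 1 − 132/120 = -0.100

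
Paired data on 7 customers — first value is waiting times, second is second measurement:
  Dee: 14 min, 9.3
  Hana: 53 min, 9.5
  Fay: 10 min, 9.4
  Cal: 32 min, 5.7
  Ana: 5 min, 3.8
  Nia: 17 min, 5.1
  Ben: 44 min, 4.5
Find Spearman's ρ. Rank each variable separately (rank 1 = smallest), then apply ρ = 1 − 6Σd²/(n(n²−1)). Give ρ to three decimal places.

0.321

Ranks of variable 1: 3, 7, 2, 5, 1, 4, 6
Ranks of variable 2: 5, 7, 6, 4, 1, 3, 2
d = r₁ − r₂: -2, 0, -4, 1, 0, 1, 4
d²: 4, 0, 16, 1, 0, 1, 16; Σd² = 38
ρ = 1 − 6·38/(7·48) = 1 − 228/336 = 0.321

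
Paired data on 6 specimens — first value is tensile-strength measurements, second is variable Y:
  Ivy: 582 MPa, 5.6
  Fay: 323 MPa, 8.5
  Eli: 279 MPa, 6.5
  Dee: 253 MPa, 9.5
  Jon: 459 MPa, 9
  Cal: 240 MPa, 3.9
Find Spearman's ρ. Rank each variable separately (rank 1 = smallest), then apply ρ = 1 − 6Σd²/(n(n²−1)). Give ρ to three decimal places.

Ranks of variable 1: 6, 4, 3, 2, 5, 1
Ranks of variable 2: 2, 4, 3, 6, 5, 1
d = r₁ − r₂: 4, 0, 0, -4, 0, 0
d²: 16, 0, 0, 16, 0, 0; Σd² = 32
ρ = 1 − 6·32/(6·35) = 1 − 192/210 = 0.086

0.086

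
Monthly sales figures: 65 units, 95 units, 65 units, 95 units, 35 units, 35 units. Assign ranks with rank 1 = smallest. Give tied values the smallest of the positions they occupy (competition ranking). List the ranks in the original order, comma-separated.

Sorted (ascending): 35, 35, 65, 65, 95, 95
The 2 values of 35 occupy positions 1–2 → each gets rank 1.
The 2 values of 65 occupy positions 3–4 → each gets rank 3.
The 2 values of 95 occupy positions 5–6 → each gets rank 5.

3, 5, 3, 5, 1, 1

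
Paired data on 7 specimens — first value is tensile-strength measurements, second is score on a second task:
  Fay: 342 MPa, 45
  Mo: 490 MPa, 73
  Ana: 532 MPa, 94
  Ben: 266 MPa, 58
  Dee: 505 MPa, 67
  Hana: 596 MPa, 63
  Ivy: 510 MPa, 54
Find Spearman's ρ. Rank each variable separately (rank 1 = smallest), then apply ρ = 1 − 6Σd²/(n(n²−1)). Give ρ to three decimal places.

0.393

Ranks of variable 1: 2, 3, 6, 1, 4, 7, 5
Ranks of variable 2: 1, 6, 7, 3, 5, 4, 2
d = r₁ − r₂: 1, -3, -1, -2, -1, 3, 3
d²: 1, 9, 1, 4, 1, 9, 9; Σd² = 34
ρ = 1 − 6·34/(7·48) = 1 − 204/336 = 0.393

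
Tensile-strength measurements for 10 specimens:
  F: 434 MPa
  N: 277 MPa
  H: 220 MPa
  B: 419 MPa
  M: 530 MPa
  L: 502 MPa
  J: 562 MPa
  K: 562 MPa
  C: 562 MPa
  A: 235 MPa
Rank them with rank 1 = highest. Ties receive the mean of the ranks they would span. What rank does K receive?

Sorted (descending): 562, 562, 562, 530, 502, 434, 419, 277, 235, 220
The 3 values of 562 occupy positions 1–3 → average rank 2.
K has value 562 MPa → rank 2.

2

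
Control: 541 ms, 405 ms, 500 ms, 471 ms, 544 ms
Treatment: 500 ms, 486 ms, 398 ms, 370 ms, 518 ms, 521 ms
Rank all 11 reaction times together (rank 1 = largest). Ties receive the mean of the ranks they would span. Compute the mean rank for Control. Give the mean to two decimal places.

5.10

Sorted (descending): 544, 541, 521, 518, 500, 500, 486, 471, 405, 398, 370
The 2 values of 500 occupy positions 5–6 → average rank (5+6)/2 = 5.5.
Control values → pooled ranks: 541→2, 405→9, 500→5.5, 471→8, 544→1
Mean rank = (2 + 9 + 5.5 + 8 + 1) / 5 = 5.10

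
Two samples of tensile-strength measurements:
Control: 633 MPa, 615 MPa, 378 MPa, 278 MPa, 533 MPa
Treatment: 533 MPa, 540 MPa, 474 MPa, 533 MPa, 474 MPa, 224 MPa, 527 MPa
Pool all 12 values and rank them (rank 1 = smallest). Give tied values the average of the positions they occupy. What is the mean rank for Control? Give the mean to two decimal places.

Sorted (ascending): 224, 278, 378, 474, 474, 527, 533, 533, 533, 540, 615, 633
The 2 values of 474 occupy positions 4–5 → average rank (4+5)/2 = 4.5.
The 3 values of 533 occupy positions 7–9 → average rank 8.
Control values → pooled ranks: 633→12, 615→11, 378→3, 278→2, 533→8
Mean rank = (12 + 11 + 3 + 2 + 8) / 5 = 7.20

7.20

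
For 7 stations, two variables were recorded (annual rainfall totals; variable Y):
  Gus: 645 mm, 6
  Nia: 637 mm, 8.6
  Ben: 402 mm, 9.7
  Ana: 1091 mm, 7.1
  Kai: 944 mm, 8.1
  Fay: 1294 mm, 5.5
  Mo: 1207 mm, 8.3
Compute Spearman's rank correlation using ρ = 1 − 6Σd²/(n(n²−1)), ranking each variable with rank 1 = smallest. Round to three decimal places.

Ranks of variable 1: 3, 2, 1, 5, 4, 7, 6
Ranks of variable 2: 2, 6, 7, 3, 4, 1, 5
d = r₁ − r₂: 1, -4, -6, 2, 0, 6, 1
d²: 1, 16, 36, 4, 0, 36, 1; Σd² = 94
ρ = 1 − 6·94/(7·48) = 1 − 564/336 = -0.679

-0.679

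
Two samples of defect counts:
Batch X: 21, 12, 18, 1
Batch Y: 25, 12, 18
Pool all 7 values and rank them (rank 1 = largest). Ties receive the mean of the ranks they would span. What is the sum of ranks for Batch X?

Sorted (descending): 25, 21, 18, 18, 12, 12, 1
The 2 values of 18 occupy positions 3–4 → average rank (3+4)/2 = 3.5.
The 2 values of 12 occupy positions 5–6 → average rank (5+6)/2 = 5.5.
Batch X values → pooled ranks: 21→2, 12→5.5, 18→3.5, 1→7
Rank sum = 2 + 5.5 + 3.5 + 7 = 18

18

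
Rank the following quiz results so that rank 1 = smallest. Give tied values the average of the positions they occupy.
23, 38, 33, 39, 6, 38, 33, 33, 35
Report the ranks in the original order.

Sorted (ascending): 6, 23, 33, 33, 33, 35, 38, 38, 39
The 3 values of 33 occupy positions 3–5 → average rank 4.
The 2 values of 38 occupy positions 7–8 → average rank (7+8)/2 = 7.5.

2, 7.5, 4, 9, 1, 7.5, 4, 4, 6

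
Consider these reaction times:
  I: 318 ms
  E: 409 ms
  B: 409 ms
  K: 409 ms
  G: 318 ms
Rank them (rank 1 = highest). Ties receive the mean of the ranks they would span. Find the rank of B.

2

Sorted (descending): 409, 409, 409, 318, 318
The 3 values of 409 occupy positions 1–3 → average rank 2.
The 2 values of 318 occupy positions 4–5 → average rank (4+5)/2 = 4.5.
B has value 409 ms → rank 2.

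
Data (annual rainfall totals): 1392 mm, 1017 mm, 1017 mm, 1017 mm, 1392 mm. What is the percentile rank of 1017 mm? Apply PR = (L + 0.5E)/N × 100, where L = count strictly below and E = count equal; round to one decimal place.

N = 5.
Strictly below 1017: 0. Equal to 1017: 3.
PR = (0 + 0.5·3)/5 × 100 = 30.0

30.0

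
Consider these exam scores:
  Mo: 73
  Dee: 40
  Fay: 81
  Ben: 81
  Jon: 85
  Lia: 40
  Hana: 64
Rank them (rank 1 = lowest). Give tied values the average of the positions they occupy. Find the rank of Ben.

Sorted (ascending): 40, 40, 64, 73, 81, 81, 85
The 2 values of 40 occupy positions 1–2 → average rank (1+2)/2 = 1.5.
The 2 values of 81 occupy positions 5–6 → average rank (5+6)/2 = 5.5.
Ben has value 81 → rank 5.5.

5.5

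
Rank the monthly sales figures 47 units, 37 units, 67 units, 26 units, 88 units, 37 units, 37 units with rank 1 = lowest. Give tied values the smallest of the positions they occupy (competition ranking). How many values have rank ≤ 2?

Sorted (ascending): 26, 37, 37, 37, 47, 67, 88
The 3 values of 37 occupy positions 2–4 → each gets rank 2.
Ranks ≤ 2: {1, 2, 2, 2} → 4 values.

4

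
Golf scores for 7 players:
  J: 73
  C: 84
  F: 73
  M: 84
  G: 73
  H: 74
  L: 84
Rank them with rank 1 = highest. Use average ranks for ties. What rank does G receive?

6

Sorted (descending): 84, 84, 84, 74, 73, 73, 73
The 3 values of 84 occupy positions 1–3 → average rank 2.
The 3 values of 73 occupy positions 5–7 → average rank 6.
G has value 73 → rank 6.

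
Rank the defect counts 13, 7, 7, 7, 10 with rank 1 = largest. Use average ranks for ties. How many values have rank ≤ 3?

2

Sorted (descending): 13, 10, 7, 7, 7
The 3 values of 7 occupy positions 3–5 → average rank 4.
Ranks ≤ 3: {1, 2} → 2 values.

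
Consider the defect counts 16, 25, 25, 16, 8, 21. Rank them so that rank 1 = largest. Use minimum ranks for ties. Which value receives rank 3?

21

Sorted (descending): 25, 25, 21, 16, 16, 8
The 2 values of 25 occupy positions 1–2 → each gets rank 1.
The 2 values of 16 occupy positions 4–5 → each gets rank 4.
Rank 3 → value 21.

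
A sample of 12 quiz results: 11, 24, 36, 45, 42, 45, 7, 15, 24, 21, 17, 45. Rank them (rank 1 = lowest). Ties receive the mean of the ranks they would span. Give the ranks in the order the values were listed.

Sorted (ascending): 7, 11, 15, 17, 21, 24, 24, 36, 42, 45, 45, 45
The 2 values of 24 occupy positions 6–7 → average rank (6+7)/2 = 6.5.
The 3 values of 45 occupy positions 10–12 → average rank 11.

2, 6.5, 8, 11, 9, 11, 1, 3, 6.5, 5, 4, 11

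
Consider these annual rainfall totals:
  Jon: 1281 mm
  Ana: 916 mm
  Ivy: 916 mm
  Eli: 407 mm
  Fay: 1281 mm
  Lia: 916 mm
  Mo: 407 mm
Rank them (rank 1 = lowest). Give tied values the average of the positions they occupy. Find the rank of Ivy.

Sorted (ascending): 407, 407, 916, 916, 916, 1281, 1281
The 2 values of 407 occupy positions 1–2 → average rank (1+2)/2 = 1.5.
The 3 values of 916 occupy positions 3–5 → average rank 4.
The 2 values of 1281 occupy positions 6–7 → average rank (6+7)/2 = 6.5.
Ivy has value 916 mm → rank 4.

4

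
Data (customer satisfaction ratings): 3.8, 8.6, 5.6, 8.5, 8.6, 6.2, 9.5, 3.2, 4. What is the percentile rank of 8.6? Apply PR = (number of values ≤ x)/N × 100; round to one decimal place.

88.9

N = 9.
Strictly below 8.6: 6. Equal to 8.6: 2.
PR = 8/9 × 100 = 88.9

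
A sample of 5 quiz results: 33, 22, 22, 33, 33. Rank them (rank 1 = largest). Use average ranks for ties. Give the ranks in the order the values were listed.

2, 4.5, 4.5, 2, 2

Sorted (descending): 33, 33, 33, 22, 22
The 3 values of 33 occupy positions 1–3 → average rank 2.
The 2 values of 22 occupy positions 4–5 → average rank (4+5)/2 = 4.5.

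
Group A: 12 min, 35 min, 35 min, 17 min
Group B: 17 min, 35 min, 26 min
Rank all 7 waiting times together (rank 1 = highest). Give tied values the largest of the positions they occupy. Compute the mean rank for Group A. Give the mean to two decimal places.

4.75

Sorted (descending): 35, 35, 35, 26, 17, 17, 12
The 3 values of 35 occupy positions 1–3 → each gets rank 3.
The 2 values of 17 occupy positions 5–6 → each gets rank 6.
Group A values → pooled ranks: 12→7, 35→3, 35→3, 17→6
Mean rank = (7 + 3 + 3 + 6) / 4 = 4.75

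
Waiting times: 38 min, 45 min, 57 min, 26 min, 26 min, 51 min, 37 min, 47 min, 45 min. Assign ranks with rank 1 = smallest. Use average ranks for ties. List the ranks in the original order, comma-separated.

Sorted (ascending): 26, 26, 37, 38, 45, 45, 47, 51, 57
The 2 values of 26 occupy positions 1–2 → average rank (1+2)/2 = 1.5.
The 2 values of 45 occupy positions 5–6 → average rank (5+6)/2 = 5.5.

4, 5.5, 9, 1.5, 1.5, 8, 3, 7, 5.5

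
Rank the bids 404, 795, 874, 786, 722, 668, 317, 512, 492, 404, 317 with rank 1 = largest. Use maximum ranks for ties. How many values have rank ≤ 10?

Sorted (descending): 874, 795, 786, 722, 668, 512, 492, 404, 404, 317, 317
The 2 values of 404 occupy positions 8–9 → each gets rank 9.
The 2 values of 317 occupy positions 10–11 → each gets rank 11.
Ranks ≤ 10: {1, 2, 3, 4, 5, 6, 7, 9, 9} → 9 values.

9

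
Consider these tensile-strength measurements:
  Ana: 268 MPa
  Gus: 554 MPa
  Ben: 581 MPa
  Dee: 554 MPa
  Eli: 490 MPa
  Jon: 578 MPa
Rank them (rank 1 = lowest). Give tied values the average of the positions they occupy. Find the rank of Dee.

3.5

Sorted (ascending): 268, 490, 554, 554, 578, 581
The 2 values of 554 occupy positions 3–4 → average rank (3+4)/2 = 3.5.
Dee has value 554 MPa → rank 3.5.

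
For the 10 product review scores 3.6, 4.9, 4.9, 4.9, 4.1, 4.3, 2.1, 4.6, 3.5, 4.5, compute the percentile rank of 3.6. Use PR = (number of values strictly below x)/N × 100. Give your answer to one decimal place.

N = 10.
Strictly below 3.6: 2. Equal to 3.6: 1.
PR = 2/10 × 100 = 20.0

20.0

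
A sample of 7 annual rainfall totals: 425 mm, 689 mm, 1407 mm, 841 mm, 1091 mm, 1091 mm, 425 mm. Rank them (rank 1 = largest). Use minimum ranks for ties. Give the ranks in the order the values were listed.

Sorted (descending): 1407, 1091, 1091, 841, 689, 425, 425
The 2 values of 1091 occupy positions 2–3 → each gets rank 2.
The 2 values of 425 occupy positions 6–7 → each gets rank 6.

6, 5, 1, 4, 2, 2, 6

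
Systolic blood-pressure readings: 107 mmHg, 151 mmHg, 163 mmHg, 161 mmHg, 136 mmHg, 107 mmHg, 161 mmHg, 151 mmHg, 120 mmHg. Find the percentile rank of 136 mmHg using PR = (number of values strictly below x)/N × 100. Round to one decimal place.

33.3

N = 9.
Strictly below 136: 3. Equal to 136: 1.
PR = 3/9 × 100 = 33.3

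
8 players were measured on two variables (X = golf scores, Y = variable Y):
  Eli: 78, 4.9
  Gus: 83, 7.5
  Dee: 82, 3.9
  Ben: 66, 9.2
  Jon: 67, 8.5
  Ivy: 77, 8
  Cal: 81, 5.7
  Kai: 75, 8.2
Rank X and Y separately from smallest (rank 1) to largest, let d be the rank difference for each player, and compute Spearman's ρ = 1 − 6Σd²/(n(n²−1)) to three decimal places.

Ranks of variable 1: 5, 8, 7, 1, 2, 4, 6, 3
Ranks of variable 2: 2, 4, 1, 8, 7, 5, 3, 6
d = r₁ − r₂: 3, 4, 6, -7, -5, -1, 3, -3
d²: 9, 16, 36, 49, 25, 1, 9, 9; Σd² = 154
ρ = 1 − 6·154/(8·63) = 1 − 924/504 = -0.833

-0.833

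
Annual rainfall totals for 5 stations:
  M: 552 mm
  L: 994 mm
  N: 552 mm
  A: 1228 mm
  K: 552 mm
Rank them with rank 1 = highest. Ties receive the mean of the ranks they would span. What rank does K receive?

4

Sorted (descending): 1228, 994, 552, 552, 552
The 3 values of 552 occupy positions 3–5 → average rank 4.
K has value 552 mm → rank 4.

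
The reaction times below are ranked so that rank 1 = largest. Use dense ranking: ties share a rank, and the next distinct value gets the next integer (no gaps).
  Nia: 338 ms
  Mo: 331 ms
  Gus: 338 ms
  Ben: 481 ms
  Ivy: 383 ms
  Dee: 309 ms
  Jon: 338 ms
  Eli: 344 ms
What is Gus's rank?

Sorted (descending): 481, 383, 344, 338, 338, 338, 331, 309
The 3 values of 338 share dense rank 4.
Remaining distinct values take the next consecutive integers.
Gus has value 338 ms → rank 4.

4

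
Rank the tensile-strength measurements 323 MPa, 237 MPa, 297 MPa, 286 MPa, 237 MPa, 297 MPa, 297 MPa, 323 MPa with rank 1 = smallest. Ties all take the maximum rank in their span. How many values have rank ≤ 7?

Sorted (ascending): 237, 237, 286, 297, 297, 297, 323, 323
The 2 values of 237 occupy positions 1–2 → each gets rank 2.
The 3 values of 297 occupy positions 4–6 → each gets rank 6.
The 2 values of 323 occupy positions 7–8 → each gets rank 8.
Ranks ≤ 7: {2, 2, 3, 6, 6, 6} → 6 values.

6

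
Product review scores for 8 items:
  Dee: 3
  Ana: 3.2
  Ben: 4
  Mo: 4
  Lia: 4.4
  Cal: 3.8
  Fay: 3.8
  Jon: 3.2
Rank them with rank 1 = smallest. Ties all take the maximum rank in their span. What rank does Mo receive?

Sorted (ascending): 3, 3.2, 3.2, 3.8, 3.8, 4, 4, 4.4
The 2 values of 3.2 occupy positions 2–3 → each gets rank 3.
The 2 values of 3.8 occupy positions 4–5 → each gets rank 5.
The 2 values of 4 occupy positions 6–7 → each gets rank 7.
Mo has value 4 → rank 7.

7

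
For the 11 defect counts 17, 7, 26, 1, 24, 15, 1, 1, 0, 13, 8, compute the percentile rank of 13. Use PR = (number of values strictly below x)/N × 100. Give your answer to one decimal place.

N = 11.
Strictly below 13: 6. Equal to 13: 1.
PR = 6/11 × 100 = 54.5

54.5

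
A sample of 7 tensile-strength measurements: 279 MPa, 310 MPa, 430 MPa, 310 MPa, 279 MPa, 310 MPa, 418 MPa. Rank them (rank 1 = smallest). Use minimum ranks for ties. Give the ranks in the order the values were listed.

1, 3, 7, 3, 1, 3, 6

Sorted (ascending): 279, 279, 310, 310, 310, 418, 430
The 2 values of 279 occupy positions 1–2 → each gets rank 1.
The 3 values of 310 occupy positions 3–5 → each gets rank 3.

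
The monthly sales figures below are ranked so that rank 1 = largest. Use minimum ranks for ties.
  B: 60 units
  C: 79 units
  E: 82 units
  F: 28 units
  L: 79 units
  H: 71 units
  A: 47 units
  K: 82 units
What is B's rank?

Sorted (descending): 82, 82, 79, 79, 71, 60, 47, 28
The 2 values of 82 occupy positions 1–2 → each gets rank 1.
The 2 values of 79 occupy positions 3–4 → each gets rank 3.
B has value 60 units → rank 6.

6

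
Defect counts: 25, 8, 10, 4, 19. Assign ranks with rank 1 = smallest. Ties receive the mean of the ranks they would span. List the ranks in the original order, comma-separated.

5, 2, 3, 1, 4

Sorted (ascending): 4, 8, 10, 19, 25
No ties — each value takes its position as its rank.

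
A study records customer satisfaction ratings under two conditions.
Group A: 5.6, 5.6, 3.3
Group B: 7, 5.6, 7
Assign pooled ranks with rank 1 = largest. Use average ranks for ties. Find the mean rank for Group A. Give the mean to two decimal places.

Sorted (descending): 7, 7, 5.6, 5.6, 5.6, 3.3
The 2 values of 7 occupy positions 1–2 → average rank (1+2)/2 = 1.5.
The 3 values of 5.6 occupy positions 3–5 → average rank 4.
Group A values → pooled ranks: 5.6→4, 5.6→4, 3.3→6
Mean rank = (4 + 4 + 6) / 3 = 4.67

4.67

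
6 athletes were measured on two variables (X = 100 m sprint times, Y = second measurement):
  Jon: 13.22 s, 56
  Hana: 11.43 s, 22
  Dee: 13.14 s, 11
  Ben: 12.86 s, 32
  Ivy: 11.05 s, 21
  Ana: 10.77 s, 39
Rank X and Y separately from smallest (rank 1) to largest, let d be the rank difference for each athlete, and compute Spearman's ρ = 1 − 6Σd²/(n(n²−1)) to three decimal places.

0.086

Ranks of variable 1: 6, 3, 5, 4, 2, 1
Ranks of variable 2: 6, 3, 1, 4, 2, 5
d = r₁ − r₂: 0, 0, 4, 0, 0, -4
d²: 0, 0, 16, 0, 0, 16; Σd² = 32
ρ = 1 − 6·32/(6·35) = 1 − 192/210 = 0.086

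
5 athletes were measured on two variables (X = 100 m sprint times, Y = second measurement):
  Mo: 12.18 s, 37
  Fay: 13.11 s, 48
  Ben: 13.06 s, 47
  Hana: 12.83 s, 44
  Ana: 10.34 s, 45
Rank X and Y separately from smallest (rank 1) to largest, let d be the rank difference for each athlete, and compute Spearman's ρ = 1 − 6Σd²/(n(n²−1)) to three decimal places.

0.700

Ranks of variable 1: 2, 5, 4, 3, 1
Ranks of variable 2: 1, 5, 4, 2, 3
d = r₁ − r₂: 1, 0, 0, 1, -2
d²: 1, 0, 0, 1, 4; Σd² = 6
ρ = 1 − 6·6/(5·24) = 1 − 36/120 = 0.700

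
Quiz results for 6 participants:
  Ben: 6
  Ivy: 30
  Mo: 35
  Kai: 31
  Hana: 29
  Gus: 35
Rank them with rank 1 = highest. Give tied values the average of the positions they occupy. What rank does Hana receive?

5

Sorted (descending): 35, 35, 31, 30, 29, 6
The 2 values of 35 occupy positions 1–2 → average rank (1+2)/2 = 1.5.
Hana has value 29 → rank 5.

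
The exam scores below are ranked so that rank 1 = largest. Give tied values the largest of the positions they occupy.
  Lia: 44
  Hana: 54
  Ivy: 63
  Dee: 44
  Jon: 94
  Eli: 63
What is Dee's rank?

6

Sorted (descending): 94, 63, 63, 54, 44, 44
The 2 values of 63 occupy positions 2–3 → each gets rank 3.
The 2 values of 44 occupy positions 5–6 → each gets rank 6.
Dee has value 44 → rank 6.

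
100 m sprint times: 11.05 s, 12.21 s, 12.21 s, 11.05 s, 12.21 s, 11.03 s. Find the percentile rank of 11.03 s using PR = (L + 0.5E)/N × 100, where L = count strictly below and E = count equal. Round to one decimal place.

8.3

N = 6.
Strictly below 11.03: 0. Equal to 11.03: 1.
PR = (0 + 0.5·1)/6 × 100 = 8.3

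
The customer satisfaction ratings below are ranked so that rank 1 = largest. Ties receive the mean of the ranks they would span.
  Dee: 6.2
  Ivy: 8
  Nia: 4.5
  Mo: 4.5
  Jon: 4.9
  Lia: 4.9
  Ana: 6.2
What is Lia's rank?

Sorted (descending): 8, 6.2, 6.2, 4.9, 4.9, 4.5, 4.5
The 2 values of 6.2 occupy positions 2–3 → average rank (2+3)/2 = 2.5.
The 2 values of 4.9 occupy positions 4–5 → average rank (4+5)/2 = 4.5.
The 2 values of 4.5 occupy positions 6–7 → average rank (6+7)/2 = 6.5.
Lia has value 4.9 → rank 4.5.

4.5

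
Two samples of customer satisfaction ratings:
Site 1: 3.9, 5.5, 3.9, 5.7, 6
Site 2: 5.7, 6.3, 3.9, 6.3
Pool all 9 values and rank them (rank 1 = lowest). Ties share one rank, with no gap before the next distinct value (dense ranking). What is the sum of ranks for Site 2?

Sorted (ascending): 3.9, 3.9, 3.9, 5.5, 5.7, 5.7, 6, 6.3, 6.3
The 3 values of 3.9 share dense rank 1.
The 2 values of 5.7 share dense rank 3.
The 2 values of 6.3 share dense rank 5.
Remaining distinct values take the next consecutive integers.
Site 2 values → pooled ranks: 5.7→3, 6.3→5, 3.9→1, 6.3→5
Rank sum = 3 + 5 + 1 + 5 = 14

14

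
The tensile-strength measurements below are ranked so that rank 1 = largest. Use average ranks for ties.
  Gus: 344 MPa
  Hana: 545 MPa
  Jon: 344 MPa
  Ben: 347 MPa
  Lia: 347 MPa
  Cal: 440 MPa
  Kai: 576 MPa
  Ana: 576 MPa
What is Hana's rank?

Sorted (descending): 576, 576, 545, 440, 347, 347, 344, 344
The 2 values of 576 occupy positions 1–2 → average rank (1+2)/2 = 1.5.
The 2 values of 347 occupy positions 5–6 → average rank (5+6)/2 = 5.5.
The 2 values of 344 occupy positions 7–8 → average rank (7+8)/2 = 7.5.
Hana has value 545 MPa → rank 3.

3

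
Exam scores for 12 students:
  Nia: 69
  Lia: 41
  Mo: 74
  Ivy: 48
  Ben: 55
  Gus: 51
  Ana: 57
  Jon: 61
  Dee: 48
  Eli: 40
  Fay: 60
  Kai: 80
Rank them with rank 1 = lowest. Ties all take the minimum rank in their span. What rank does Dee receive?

3

Sorted (ascending): 40, 41, 48, 48, 51, 55, 57, 60, 61, 69, 74, 80
The 2 values of 48 occupy positions 3–4 → each gets rank 3.
Dee has value 48 → rank 3.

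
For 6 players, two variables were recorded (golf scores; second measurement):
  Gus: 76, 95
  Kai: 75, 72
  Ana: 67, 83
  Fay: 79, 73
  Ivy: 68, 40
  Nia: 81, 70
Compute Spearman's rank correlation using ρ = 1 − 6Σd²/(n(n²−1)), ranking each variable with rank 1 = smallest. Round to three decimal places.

Ranks of variable 1: 4, 3, 1, 5, 2, 6
Ranks of variable 2: 6, 3, 5, 4, 1, 2
d = r₁ − r₂: -2, 0, -4, 1, 1, 4
d²: 4, 0, 16, 1, 1, 16; Σd² = 38
ρ = 1 − 6·38/(6·35) = 1 − 228/210 = -0.086

-0.086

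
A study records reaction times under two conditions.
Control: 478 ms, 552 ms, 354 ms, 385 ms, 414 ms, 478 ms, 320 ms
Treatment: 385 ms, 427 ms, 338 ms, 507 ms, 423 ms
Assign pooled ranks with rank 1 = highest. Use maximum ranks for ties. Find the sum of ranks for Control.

Sorted (descending): 552, 507, 478, 478, 427, 423, 414, 385, 385, 354, 338, 320
The 2 values of 478 occupy positions 3–4 → each gets rank 4.
The 2 values of 385 occupy positions 8–9 → each gets rank 9.
Control values → pooled ranks: 478→4, 552→1, 354→10, 385→9, 414→7, 478→4, 320→12
Rank sum = 4 + 1 + 10 + 9 + 7 + 4 + 12 = 47

47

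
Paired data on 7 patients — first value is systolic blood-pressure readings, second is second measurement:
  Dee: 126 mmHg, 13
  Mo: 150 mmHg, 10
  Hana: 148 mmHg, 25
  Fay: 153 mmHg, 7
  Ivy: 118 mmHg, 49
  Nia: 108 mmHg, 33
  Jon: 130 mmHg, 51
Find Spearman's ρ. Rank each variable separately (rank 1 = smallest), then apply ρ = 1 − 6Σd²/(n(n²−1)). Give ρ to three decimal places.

-0.679

Ranks of variable 1: 3, 6, 5, 7, 2, 1, 4
Ranks of variable 2: 3, 2, 4, 1, 6, 5, 7
d = r₁ − r₂: 0, 4, 1, 6, -4, -4, -3
d²: 0, 16, 1, 36, 16, 16, 9; Σd² = 94
ρ = 1 − 6·94/(7·48) = 1 − 564/336 = -0.679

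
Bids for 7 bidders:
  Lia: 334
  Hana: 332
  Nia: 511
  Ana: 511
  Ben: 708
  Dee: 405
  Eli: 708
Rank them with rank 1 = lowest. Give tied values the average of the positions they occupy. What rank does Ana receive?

Sorted (ascending): 332, 334, 405, 511, 511, 708, 708
The 2 values of 511 occupy positions 4–5 → average rank (4+5)/2 = 4.5.
The 2 values of 708 occupy positions 6–7 → average rank (6+7)/2 = 6.5.
Ana has value 511 → rank 4.5.

4.5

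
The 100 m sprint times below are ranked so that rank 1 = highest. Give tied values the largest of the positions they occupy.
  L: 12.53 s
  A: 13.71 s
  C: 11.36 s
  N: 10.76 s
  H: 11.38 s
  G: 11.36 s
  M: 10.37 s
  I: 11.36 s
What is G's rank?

Sorted (descending): 13.71, 12.53, 11.38, 11.36, 11.36, 11.36, 10.76, 10.37
The 3 values of 11.36 occupy positions 4–6 → each gets rank 6.
G has value 11.36 s → rank 6.

6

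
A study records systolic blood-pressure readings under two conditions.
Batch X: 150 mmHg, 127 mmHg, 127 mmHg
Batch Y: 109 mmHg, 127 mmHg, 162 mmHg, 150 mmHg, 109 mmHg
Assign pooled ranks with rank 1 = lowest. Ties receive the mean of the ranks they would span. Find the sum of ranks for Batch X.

Sorted (ascending): 109, 109, 127, 127, 127, 150, 150, 162
The 2 values of 109 occupy positions 1–2 → average rank (1+2)/2 = 1.5.
The 3 values of 127 occupy positions 3–5 → average rank 4.
The 2 values of 150 occupy positions 6–7 → average rank (6+7)/2 = 6.5.
Batch X values → pooled ranks: 150→6.5, 127→4, 127→4
Rank sum = 6.5 + 4 + 4 = 14.5

14.5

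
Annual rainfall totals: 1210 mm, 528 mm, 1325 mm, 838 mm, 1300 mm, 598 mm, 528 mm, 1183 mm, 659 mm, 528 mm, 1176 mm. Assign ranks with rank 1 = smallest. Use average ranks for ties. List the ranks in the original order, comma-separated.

Sorted (ascending): 528, 528, 528, 598, 659, 838, 1176, 1183, 1210, 1300, 1325
The 3 values of 528 occupy positions 1–3 → average rank 2.

9, 2, 11, 6, 10, 4, 2, 8, 5, 2, 7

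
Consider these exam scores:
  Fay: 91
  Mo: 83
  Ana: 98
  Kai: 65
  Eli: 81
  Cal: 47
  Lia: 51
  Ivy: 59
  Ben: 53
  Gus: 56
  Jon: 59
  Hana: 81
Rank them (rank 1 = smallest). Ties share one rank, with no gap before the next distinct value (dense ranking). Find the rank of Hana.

7

Sorted (ascending): 47, 51, 53, 56, 59, 59, 65, 81, 81, 83, 91, 98
The 2 values of 59 share dense rank 5.
The 2 values of 81 share dense rank 7.
Remaining distinct values take the next consecutive integers.
Hana has value 81 → rank 7.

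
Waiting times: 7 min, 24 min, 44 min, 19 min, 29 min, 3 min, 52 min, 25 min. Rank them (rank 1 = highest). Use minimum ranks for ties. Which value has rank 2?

44

Sorted (descending): 52, 44, 29, 25, 24, 19, 7, 3
No ties — each value takes its position as its rank.
Rank 2 → value 44.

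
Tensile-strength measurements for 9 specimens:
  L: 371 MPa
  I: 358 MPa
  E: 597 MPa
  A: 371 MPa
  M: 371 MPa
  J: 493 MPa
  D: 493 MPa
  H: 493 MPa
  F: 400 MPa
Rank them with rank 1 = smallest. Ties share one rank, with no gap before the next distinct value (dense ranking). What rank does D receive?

4

Sorted (ascending): 358, 371, 371, 371, 400, 493, 493, 493, 597
The 3 values of 371 share dense rank 2.
The 3 values of 493 share dense rank 4.
Remaining distinct values take the next consecutive integers.
D has value 493 MPa → rank 4.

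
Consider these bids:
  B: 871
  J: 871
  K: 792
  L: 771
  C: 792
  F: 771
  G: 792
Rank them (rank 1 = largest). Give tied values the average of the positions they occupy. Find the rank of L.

Sorted (descending): 871, 871, 792, 792, 792, 771, 771
The 2 values of 871 occupy positions 1–2 → average rank (1+2)/2 = 1.5.
The 3 values of 792 occupy positions 3–5 → average rank 4.
The 2 values of 771 occupy positions 6–7 → average rank (6+7)/2 = 6.5.
L has value 771 → rank 6.5.

6.5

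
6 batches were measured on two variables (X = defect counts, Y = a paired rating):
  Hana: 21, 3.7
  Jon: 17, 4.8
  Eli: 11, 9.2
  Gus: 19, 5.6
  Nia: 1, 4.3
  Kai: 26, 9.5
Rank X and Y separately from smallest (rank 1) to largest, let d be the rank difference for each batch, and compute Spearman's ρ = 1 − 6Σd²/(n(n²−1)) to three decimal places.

Ranks of variable 1: 5, 3, 2, 4, 1, 6
Ranks of variable 2: 1, 3, 5, 4, 2, 6
d = r₁ − r₂: 4, 0, -3, 0, -1, 0
d²: 16, 0, 9, 0, 1, 0; Σd² = 26
ρ = 1 − 6·26/(6·35) = 1 − 156/210 = 0.257

0.257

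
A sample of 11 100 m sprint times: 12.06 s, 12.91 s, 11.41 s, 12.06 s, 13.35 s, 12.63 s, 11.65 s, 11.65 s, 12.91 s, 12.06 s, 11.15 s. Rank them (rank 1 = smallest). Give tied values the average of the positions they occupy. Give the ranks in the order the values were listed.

6, 9.5, 2, 6, 11, 8, 3.5, 3.5, 9.5, 6, 1

Sorted (ascending): 11.15, 11.41, 11.65, 11.65, 12.06, 12.06, 12.06, 12.63, 12.91, 12.91, 13.35
The 2 values of 11.65 occupy positions 3–4 → average rank (3+4)/2 = 3.5.
The 3 values of 12.06 occupy positions 5–7 → average rank 6.
The 2 values of 12.91 occupy positions 9–10 → average rank (9+10)/2 = 9.5.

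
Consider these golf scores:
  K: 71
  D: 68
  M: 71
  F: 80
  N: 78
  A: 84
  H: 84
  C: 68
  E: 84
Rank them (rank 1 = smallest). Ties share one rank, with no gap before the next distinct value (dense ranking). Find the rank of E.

5

Sorted (ascending): 68, 68, 71, 71, 78, 80, 84, 84, 84
The 2 values of 68 share dense rank 1.
The 2 values of 71 share dense rank 2.
The 3 values of 84 share dense rank 5.
Remaining distinct values take the next consecutive integers.
E has value 84 → rank 5.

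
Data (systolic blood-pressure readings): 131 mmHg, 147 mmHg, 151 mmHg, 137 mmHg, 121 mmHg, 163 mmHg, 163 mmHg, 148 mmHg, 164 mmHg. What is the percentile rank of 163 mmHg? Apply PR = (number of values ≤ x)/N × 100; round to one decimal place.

N = 9.
Strictly below 163: 6. Equal to 163: 2.
PR = 8/9 × 100 = 88.9

88.9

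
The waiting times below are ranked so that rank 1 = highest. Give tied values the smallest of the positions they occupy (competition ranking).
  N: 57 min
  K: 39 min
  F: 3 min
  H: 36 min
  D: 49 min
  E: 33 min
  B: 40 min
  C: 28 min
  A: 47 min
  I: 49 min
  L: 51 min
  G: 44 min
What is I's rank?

Sorted (descending): 57, 51, 49, 49, 47, 44, 40, 39, 36, 33, 28, 3
The 2 values of 49 occupy positions 3–4 → each gets rank 3.
I has value 49 min → rank 3.

3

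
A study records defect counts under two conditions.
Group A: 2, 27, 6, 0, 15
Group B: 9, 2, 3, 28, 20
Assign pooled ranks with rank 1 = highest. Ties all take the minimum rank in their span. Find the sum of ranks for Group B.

24

Sorted (descending): 28, 27, 20, 15, 9, 6, 3, 2, 2, 0
The 2 values of 2 occupy positions 8–9 → each gets rank 8.
Group B values → pooled ranks: 9→5, 2→8, 3→7, 28→1, 20→3
Rank sum = 5 + 8 + 7 + 1 + 3 = 24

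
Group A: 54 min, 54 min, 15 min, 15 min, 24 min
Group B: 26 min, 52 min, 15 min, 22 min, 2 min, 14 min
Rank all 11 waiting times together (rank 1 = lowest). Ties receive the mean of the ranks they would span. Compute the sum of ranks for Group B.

30

Sorted (ascending): 2, 14, 15, 15, 15, 22, 24, 26, 52, 54, 54
The 3 values of 15 occupy positions 3–5 → average rank 4.
The 2 values of 54 occupy positions 10–11 → average rank (10+11)/2 = 10.5.
Group B values → pooled ranks: 26→8, 52→9, 15→4, 22→6, 2→1, 14→2
Rank sum = 8 + 9 + 4 + 6 + 1 + 2 = 30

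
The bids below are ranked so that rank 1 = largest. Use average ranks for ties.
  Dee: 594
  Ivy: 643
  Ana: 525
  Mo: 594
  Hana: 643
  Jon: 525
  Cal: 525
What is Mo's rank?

Sorted (descending): 643, 643, 594, 594, 525, 525, 525
The 2 values of 643 occupy positions 1–2 → average rank (1+2)/2 = 1.5.
The 2 values of 594 occupy positions 3–4 → average rank (3+4)/2 = 3.5.
The 3 values of 525 occupy positions 5–7 → average rank 6.
Mo has value 594 → rank 3.5.

3.5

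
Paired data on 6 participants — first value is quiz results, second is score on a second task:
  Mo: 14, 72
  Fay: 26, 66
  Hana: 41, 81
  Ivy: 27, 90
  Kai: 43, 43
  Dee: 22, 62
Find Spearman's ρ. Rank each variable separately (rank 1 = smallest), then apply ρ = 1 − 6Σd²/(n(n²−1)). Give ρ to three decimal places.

-0.086

Ranks of variable 1: 1, 3, 5, 4, 6, 2
Ranks of variable 2: 4, 3, 5, 6, 1, 2
d = r₁ − r₂: -3, 0, 0, -2, 5, 0
d²: 9, 0, 0, 4, 25, 0; Σd² = 38
ρ = 1 − 6·38/(6·35) = 1 − 228/210 = -0.086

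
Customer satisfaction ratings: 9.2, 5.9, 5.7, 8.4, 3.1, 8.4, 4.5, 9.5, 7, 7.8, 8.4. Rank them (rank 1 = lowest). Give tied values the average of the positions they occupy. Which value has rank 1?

Sorted (ascending): 3.1, 4.5, 5.7, 5.9, 7, 7.8, 8.4, 8.4, 8.4, 9.2, 9.5
The 3 values of 8.4 occupy positions 7–9 → average rank 8.
Rank 1 → value 3.1.

3.1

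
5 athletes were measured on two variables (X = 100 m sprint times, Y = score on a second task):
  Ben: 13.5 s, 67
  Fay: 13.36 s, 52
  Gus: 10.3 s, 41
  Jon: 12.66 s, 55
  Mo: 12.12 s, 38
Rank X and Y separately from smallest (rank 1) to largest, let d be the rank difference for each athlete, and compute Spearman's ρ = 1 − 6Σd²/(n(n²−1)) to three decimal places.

Ranks of variable 1: 5, 4, 1, 3, 2
Ranks of variable 2: 5, 3, 2, 4, 1
d = r₁ − r₂: 0, 1, -1, -1, 1
d²: 0, 1, 1, 1, 1; Σd² = 4
ρ = 1 − 6·4/(5·24) = 1 − 24/120 = 0.800

0.800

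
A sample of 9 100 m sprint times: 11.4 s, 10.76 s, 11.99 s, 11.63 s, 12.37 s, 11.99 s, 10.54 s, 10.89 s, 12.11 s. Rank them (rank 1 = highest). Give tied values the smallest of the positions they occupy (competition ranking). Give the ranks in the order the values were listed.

Sorted (descending): 12.37, 12.11, 11.99, 11.99, 11.63, 11.4, 10.89, 10.76, 10.54
The 2 values of 11.99 occupy positions 3–4 → each gets rank 3.

6, 8, 3, 5, 1, 3, 9, 7, 2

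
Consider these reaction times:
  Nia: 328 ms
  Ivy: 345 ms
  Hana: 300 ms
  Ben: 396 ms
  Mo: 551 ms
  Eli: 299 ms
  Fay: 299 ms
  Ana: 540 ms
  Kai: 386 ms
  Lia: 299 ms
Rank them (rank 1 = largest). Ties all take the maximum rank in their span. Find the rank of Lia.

Sorted (descending): 551, 540, 396, 386, 345, 328, 300, 299, 299, 299
The 3 values of 299 occupy positions 8–10 → each gets rank 10.
Lia has value 299 ms → rank 10.

10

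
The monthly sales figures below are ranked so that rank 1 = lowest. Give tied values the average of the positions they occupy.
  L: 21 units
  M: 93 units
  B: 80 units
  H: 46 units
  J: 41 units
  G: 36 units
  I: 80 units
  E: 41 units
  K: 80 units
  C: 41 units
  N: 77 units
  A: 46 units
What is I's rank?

10

Sorted (ascending): 21, 36, 41, 41, 41, 46, 46, 77, 80, 80, 80, 93
The 3 values of 41 occupy positions 3–5 → average rank 4.
The 2 values of 46 occupy positions 6–7 → average rank (6+7)/2 = 6.5.
The 3 values of 80 occupy positions 9–11 → average rank 10.
I has value 80 units → rank 10.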